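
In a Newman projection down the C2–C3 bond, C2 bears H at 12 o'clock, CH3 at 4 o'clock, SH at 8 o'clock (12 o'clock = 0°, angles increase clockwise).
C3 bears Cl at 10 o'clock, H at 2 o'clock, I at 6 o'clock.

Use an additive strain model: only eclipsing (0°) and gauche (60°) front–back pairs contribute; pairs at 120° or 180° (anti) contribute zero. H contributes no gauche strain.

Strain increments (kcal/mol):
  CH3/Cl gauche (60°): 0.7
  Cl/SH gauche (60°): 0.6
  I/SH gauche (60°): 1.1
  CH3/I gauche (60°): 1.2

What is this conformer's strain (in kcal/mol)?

This conformer (staggered): CH3(120°)/I(180°) gauche 1.2; SH(240°)/Cl(300°) gauche 0.6; SH(240°)/I(180°) gauche 1.1 → 2.9 kcal/mol.

2.9 kcal/mol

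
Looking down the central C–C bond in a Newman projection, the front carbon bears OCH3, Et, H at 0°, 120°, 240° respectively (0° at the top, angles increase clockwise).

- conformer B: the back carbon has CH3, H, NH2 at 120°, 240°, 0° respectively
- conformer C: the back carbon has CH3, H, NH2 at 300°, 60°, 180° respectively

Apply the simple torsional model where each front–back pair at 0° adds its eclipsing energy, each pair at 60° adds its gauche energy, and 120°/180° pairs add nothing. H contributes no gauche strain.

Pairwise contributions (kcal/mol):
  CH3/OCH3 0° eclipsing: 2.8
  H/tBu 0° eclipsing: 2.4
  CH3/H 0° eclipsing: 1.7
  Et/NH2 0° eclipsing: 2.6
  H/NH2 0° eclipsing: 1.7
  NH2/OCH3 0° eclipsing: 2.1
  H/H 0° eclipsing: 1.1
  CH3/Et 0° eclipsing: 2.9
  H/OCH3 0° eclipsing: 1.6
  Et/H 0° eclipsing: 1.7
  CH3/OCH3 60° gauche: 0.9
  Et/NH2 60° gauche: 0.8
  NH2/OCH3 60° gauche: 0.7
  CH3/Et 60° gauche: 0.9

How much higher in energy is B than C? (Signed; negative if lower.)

B is eclipsed. OCH3 at 0° is eclipsed with NH2 at 0° (2.1); Et at 120° is eclipsed with CH3 at 120° (2.9); H at 240° is eclipsed with H at 240° (1.1). Total 6.1 kcal/mol.
C is staggered. OCH3 at 0° is gauche with CH3 at 300° (0.9); Et at 120° is gauche with NH2 at 180° (0.8). Total 1.7 kcal/mol.
E(B) − E(C) = 6.1 − 1.7 = +4.4 kcal/mol.

+4.4 kcal/mol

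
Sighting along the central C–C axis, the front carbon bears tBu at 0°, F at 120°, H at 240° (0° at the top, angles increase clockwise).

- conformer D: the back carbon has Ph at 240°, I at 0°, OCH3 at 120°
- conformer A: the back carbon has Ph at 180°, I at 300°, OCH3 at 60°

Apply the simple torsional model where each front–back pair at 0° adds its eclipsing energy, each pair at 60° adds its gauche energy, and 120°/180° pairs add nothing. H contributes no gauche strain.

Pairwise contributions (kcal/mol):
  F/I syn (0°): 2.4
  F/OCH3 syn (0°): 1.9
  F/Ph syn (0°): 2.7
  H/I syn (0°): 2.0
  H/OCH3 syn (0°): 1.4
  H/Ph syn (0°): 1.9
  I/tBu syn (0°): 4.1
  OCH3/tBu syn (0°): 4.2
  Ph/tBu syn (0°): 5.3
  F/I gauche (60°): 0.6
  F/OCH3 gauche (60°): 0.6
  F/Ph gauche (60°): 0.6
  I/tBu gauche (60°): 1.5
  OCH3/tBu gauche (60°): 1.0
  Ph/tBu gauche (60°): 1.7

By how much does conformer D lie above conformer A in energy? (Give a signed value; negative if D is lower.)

D (eclipsed): tBu–I eclipsed, F–OCH3 eclipsed, H–Ph eclipsed; 4.1 + 1.9 + 1.9 = 7.9 kcal/mol.
A (staggered): tBu–I gauche, tBu–OCH3 gauche, F–Ph gauche, F–OCH3 gauche; 1.5 + 1.0 + 0.6 + 0.6 = 3.7 kcal/mol.
E(D) − E(A) = 7.9 − 3.7 = +4.2 kcal/mol.

+4.2 kcal/mol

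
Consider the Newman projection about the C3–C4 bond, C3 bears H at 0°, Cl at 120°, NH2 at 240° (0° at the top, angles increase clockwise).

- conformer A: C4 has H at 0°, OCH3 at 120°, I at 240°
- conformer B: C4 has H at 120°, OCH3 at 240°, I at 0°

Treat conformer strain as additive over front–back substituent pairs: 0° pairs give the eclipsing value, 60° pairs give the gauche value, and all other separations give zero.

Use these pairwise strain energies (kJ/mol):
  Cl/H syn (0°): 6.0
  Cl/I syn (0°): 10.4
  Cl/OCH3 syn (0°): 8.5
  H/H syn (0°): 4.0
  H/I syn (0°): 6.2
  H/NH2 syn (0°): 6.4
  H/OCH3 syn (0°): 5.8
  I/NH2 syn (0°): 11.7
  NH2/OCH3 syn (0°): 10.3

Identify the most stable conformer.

B

A (eclipsed): H(0°)/H(0°) eclipsed 4.0; Cl(120°)/OCH3(120°) eclipsed 8.5; NH2(240°)/I(240°) eclipsed 11.7 → 24.2 kJ/mol.
B (eclipsed): H(0°)/I(0°) eclipsed 6.2; Cl(120°)/H(120°) eclipsed 6.0; NH2(240°)/OCH3(240°) eclipsed 10.3 → 22.5 kJ/mol.
B has the lowest total (22.5 kJ/mol).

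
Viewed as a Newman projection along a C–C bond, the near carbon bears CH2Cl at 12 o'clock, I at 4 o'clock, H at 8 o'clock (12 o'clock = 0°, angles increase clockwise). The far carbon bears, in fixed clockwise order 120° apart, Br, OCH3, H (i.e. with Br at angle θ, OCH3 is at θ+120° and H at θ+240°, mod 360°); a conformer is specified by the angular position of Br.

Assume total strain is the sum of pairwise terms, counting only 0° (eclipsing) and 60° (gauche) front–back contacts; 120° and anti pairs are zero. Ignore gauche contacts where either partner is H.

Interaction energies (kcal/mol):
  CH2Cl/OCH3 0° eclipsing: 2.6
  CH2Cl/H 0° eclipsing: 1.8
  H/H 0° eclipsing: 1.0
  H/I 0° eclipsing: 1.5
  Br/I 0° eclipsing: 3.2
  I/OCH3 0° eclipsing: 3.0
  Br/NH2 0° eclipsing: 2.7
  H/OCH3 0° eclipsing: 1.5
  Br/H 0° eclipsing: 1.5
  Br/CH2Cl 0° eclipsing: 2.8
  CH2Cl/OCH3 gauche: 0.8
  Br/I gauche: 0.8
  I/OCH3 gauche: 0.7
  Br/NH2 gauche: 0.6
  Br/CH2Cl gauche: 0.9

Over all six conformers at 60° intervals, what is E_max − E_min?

5.2 kcal/mol

Br at 0° (eclipsed): CH2Cl–Br eclipsed, I–OCH3 eclipsed, H–H eclipsed; 2.8 + 3.0 + 1.0 = 6.8 kcal/mol.
Br at 60° (staggered): CH2Cl–Br gauche, I–Br gauche, I–OCH3 gauche; 0.9 + 0.8 + 0.7 = 2.4 kcal/mol.
Br at 120° (eclipsed): CH2Cl–H eclipsed, I–Br eclipsed, H–OCH3 eclipsed; 1.8 + 3.2 + 1.5 = 6.5 kcal/mol.
Br at 180° (staggered): CH2Cl–OCH3 gauche, I–Br gauche; 0.8 + 0.8 = 1.6 kcal/mol.
Br at 240° (eclipsed): CH2Cl–OCH3 eclipsed, I–H eclipsed, H–Br eclipsed; 2.6 + 1.5 + 1.5 = 5.6 kcal/mol.
Br at 300° (staggered): CH2Cl–Br gauche, CH2Cl–OCH3 gauche, I–OCH3 gauche; 0.9 + 0.8 + 0.7 = 2.4 kcal/mol.
Max at 0° (6.8 kcal/mol), min at 180° (1.6 kcal/mol); barrier = 5.2 kcal/mol.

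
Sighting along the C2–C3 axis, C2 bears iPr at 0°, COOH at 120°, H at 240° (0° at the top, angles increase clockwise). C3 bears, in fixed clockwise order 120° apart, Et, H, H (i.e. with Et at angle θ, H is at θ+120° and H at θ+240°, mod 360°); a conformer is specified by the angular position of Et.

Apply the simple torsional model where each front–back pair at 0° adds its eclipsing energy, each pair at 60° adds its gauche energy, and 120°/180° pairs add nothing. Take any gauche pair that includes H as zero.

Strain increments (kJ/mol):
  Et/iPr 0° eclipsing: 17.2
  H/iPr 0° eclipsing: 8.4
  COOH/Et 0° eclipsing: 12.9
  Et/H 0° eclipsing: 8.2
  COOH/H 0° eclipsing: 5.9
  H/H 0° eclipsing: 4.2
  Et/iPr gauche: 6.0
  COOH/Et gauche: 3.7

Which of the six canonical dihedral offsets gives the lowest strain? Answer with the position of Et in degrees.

Et at 0° (eclipsed): iPr(0°)/Et(0°) eclipsed 17.2; COOH(120°)/H(120°) eclipsed 5.9; H(240°)/H(240°) eclipsed 4.2 → 27.3 kJ/mol.
Et at 60° (staggered): iPr(0°)/Et(60°) gauche 6.0; COOH(120°)/Et(60°) gauche 3.7 → 9.7 kJ/mol.
Et at 120° (eclipsed): iPr(0°)/H(0°) eclipsed 8.4; COOH(120°)/Et(120°) eclipsed 12.9; H(240°)/H(240°) eclipsed 4.2 → 25.5 kJ/mol.
Et at 180° (staggered): COOH(120°)/Et(180°) gauche 3.7 → 3.7 kJ/mol.
Et at 240° (eclipsed): iPr(0°)/H(0°) eclipsed 8.4; COOH(120°)/H(120°) eclipsed 5.9; H(240°)/Et(240°) eclipsed 8.2 → 22.5 kJ/mol.
Et at 300° (staggered): iPr(0°)/Et(300°) gauche 6.0 → 6.0 kJ/mol.
The minimum (3.7 kJ/mol) occurs with Et at 180°.

180°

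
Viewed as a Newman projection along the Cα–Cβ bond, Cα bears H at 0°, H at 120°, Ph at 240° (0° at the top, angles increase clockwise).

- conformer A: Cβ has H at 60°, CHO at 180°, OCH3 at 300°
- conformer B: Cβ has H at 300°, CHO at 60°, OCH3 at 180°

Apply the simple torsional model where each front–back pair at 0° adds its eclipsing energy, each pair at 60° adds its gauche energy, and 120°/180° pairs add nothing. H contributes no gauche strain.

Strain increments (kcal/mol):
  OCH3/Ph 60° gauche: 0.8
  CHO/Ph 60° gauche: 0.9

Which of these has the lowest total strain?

A (staggered): Ph–CHO gauche, Ph–OCH3 gauche; 0.9 + 0.8 = 1.7 kcal/mol.
B (staggered): Ph–OCH3 gauche; 0.8 = 0.8 kcal/mol.
B has the lowest total (0.8 kcal/mol).

B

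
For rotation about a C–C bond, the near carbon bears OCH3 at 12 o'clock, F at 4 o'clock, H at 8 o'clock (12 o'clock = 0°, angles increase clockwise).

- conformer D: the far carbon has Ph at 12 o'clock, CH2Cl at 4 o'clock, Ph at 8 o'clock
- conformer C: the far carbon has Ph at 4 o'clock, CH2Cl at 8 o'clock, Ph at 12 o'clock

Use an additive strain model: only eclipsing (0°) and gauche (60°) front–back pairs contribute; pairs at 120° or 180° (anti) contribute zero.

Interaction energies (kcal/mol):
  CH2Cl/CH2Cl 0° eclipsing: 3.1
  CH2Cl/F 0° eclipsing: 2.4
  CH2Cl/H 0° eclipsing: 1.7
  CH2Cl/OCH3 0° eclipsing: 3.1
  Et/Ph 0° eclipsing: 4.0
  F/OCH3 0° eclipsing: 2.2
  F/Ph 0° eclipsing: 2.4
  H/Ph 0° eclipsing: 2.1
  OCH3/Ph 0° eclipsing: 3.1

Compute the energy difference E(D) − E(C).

+0.4 kcal/mol

D (eclipsed): OCH3–Ph eclipsed, F–CH2Cl eclipsed, H–Ph eclipsed; 3.1 + 2.4 + 2.1 = 7.6 kcal/mol.
C (eclipsed): OCH3–Ph eclipsed, F–Ph eclipsed, H–CH2Cl eclipsed; 3.1 + 2.4 + 1.7 = 7.2 kcal/mol.
E(D) − E(C) = 7.6 − 7.2 = +0.4 kcal/mol.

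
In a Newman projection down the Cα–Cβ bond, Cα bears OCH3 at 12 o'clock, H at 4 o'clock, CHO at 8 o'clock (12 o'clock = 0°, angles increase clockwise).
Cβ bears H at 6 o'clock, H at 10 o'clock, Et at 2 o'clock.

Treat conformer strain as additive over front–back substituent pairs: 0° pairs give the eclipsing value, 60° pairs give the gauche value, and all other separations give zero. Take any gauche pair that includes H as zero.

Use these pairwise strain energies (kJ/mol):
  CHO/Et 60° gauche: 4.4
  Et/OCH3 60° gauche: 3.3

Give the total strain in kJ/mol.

3.3 kJ/mol

This conformer (staggered): OCH3(0°)/Et(60°) gauche 3.3 → 3.3 kJ/mol.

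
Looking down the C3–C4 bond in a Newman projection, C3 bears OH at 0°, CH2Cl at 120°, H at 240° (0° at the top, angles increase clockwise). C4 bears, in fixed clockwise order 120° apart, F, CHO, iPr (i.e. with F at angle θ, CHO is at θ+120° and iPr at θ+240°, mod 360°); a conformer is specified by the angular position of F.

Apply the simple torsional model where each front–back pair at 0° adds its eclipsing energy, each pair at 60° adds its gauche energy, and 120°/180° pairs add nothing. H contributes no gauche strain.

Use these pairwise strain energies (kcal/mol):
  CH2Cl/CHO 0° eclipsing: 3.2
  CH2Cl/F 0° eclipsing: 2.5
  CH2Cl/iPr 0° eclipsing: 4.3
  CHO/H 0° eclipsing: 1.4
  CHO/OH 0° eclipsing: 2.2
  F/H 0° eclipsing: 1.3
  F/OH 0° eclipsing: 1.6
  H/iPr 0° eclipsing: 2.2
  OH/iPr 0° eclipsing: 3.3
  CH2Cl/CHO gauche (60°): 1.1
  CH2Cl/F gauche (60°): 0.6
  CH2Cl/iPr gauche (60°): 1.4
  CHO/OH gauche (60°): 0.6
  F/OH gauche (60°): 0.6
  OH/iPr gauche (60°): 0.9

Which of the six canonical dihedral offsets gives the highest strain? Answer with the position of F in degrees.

F at 0° is eclipsed. OH at 0° is eclipsed with F at 0° (1.6); CH2Cl at 120° is eclipsed with CHO at 120° (3.2); H at 240° is eclipsed with iPr at 240° (2.2). Total 7.0 kcal/mol.
F at 60° is staggered. OH at 0° is gauche with F at 60° (0.6); OH at 0° is gauche with iPr at 300° (0.9); CH2Cl at 120° is gauche with F at 60° (0.6); CH2Cl at 120° is gauche with CHO at 180° (1.1). Total 3.2 kcal/mol.
F at 120° is eclipsed. OH at 0° is eclipsed with iPr at 0° (3.3); CH2Cl at 120° is eclipsed with F at 120° (2.5); H at 240° is eclipsed with CHO at 240° (1.4). Total 7.2 kcal/mol.
F at 180° is staggered. OH at 0° is gauche with CHO at 300° (0.6); OH at 0° is gauche with iPr at 60° (0.9); CH2Cl at 120° is gauche with F at 180° (0.6); CH2Cl at 120° is gauche with iPr at 60° (1.4). Total 3.5 kcal/mol.
F at 240° is eclipsed. OH at 0° is eclipsed with CHO at 0° (2.2); CH2Cl at 120° is eclipsed with iPr at 120° (4.3); H at 240° is eclipsed with F at 240° (1.3). Total 7.8 kcal/mol.
F at 300° is staggered. OH at 0° is gauche with F at 300° (0.6); OH at 0° is gauche with CHO at 60° (0.6); CH2Cl at 120° is gauche with CHO at 60° (1.1); CH2Cl at 120° is gauche with iPr at 180° (1.4). Total 3.7 kcal/mol.
The maximum (7.8 kcal/mol) occurs with F at 240°.

240°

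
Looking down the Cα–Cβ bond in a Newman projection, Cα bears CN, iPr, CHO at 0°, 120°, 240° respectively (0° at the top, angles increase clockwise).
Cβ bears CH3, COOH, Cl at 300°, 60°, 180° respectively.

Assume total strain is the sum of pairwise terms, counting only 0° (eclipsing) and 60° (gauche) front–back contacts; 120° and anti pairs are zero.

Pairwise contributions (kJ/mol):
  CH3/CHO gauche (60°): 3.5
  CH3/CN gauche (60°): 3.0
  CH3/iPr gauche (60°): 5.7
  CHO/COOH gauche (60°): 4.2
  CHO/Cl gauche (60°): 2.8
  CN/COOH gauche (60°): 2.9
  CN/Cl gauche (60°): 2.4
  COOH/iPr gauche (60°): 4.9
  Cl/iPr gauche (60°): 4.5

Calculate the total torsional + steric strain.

21.6 kJ/mol

This conformer (staggered): CN(0°)/CH3(300°) gauche 3.0; CN(0°)/COOH(60°) gauche 2.9; iPr(120°)/COOH(60°) gauche 4.9; iPr(120°)/Cl(180°) gauche 4.5; CHO(240°)/CH3(300°) gauche 3.5; CHO(240°)/Cl(180°) gauche 2.8 → 21.6 kJ/mol.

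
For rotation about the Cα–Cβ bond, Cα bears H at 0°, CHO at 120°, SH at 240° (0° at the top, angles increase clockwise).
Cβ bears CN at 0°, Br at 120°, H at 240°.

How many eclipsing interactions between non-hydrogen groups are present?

Non-H eclipsing pairs: CHO(120°)/Br(120°) — 1 interaction.

1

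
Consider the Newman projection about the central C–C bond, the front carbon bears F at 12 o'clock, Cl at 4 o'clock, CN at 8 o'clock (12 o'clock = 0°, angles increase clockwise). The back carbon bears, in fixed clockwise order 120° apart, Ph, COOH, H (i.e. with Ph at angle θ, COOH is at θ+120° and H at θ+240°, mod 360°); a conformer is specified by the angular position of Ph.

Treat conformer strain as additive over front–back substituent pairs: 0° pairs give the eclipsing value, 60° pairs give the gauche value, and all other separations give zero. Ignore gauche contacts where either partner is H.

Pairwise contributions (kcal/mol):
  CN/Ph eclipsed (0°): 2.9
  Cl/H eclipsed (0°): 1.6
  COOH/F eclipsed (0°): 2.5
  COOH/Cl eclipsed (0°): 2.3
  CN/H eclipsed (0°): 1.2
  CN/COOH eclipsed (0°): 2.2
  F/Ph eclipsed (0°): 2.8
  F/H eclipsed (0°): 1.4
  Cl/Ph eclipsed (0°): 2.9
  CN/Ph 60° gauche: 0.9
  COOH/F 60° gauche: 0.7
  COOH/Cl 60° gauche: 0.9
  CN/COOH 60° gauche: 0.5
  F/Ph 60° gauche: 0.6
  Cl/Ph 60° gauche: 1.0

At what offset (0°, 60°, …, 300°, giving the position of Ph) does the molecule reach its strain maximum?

Ph at 0° (eclipsed): F–Ph eclipsed, Cl–COOH eclipsed, CN–H eclipsed; 2.8 + 2.3 + 1.2 = 6.3 kcal/mol.
Ph at 60° (staggered): F–Ph gauche, Cl–Ph gauche, Cl–COOH gauche, CN–COOH gauche; 0.6 + 1.0 + 0.9 + 0.5 = 3.0 kcal/mol.
Ph at 120° (eclipsed): F–H eclipsed, Cl–Ph eclipsed, CN–COOH eclipsed; 1.4 + 2.9 + 2.2 = 6.5 kcal/mol.
Ph at 180° (staggered): F–COOH gauche, Cl–Ph gauche, CN–Ph gauche, CN–COOH gauche; 0.7 + 1.0 + 0.9 + 0.5 = 3.1 kcal/mol.
Ph at 240° (eclipsed): F–COOH eclipsed, Cl–H eclipsed, CN–Ph eclipsed; 2.5 + 1.6 + 2.9 = 7.0 kcal/mol.
Ph at 300° (staggered): F–Ph gauche, F–COOH gauche, Cl–COOH gauche, CN–Ph gauche; 0.6 + 0.7 + 0.9 + 0.9 = 3.1 kcal/mol.
The maximum (7.0 kcal/mol) occurs with Ph at 240°.

240°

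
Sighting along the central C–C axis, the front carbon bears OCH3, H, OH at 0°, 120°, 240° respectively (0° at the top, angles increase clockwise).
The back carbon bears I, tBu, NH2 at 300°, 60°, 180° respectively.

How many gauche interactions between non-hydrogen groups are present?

Non-H gauche pairs: OCH3(0°)/I(300°); OCH3(0°)/tBu(60°); OH(240°)/I(300°); OH(240°)/NH2(180°) — 4 interactions.

4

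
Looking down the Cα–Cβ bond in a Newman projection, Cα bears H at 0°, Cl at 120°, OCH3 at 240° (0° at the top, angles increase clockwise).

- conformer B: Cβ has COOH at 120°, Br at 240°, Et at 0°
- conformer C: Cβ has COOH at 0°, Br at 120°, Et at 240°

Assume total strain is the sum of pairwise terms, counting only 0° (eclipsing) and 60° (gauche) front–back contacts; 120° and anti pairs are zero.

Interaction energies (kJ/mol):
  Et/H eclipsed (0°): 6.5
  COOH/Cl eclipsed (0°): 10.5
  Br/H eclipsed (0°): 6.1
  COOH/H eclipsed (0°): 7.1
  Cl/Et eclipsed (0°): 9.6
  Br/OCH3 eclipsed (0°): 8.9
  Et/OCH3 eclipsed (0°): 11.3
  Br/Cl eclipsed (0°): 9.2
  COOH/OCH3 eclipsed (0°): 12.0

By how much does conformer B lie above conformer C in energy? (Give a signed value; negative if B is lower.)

B (eclipsed): H–Et eclipsed, Cl–COOH eclipsed, OCH3–Br eclipsed; 6.5 + 10.5 + 8.9 = 25.9 kJ/mol.
C (eclipsed): H–COOH eclipsed, Cl–Br eclipsed, OCH3–Et eclipsed; 7.1 + 9.2 + 11.3 = 27.6 kJ/mol.
E(B) − E(C) = 25.9 − 27.6 = -1.7 kJ/mol.

-1.7 kJ/mol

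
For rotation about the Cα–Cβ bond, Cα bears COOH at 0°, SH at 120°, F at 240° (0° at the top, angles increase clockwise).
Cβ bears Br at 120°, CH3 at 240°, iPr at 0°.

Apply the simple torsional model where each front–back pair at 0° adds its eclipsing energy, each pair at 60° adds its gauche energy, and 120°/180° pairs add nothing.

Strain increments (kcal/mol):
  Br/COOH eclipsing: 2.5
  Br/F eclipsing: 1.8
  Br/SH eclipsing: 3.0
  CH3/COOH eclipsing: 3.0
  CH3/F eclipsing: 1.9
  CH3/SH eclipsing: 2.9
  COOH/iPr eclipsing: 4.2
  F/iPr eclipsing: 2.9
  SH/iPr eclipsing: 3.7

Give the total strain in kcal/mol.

9.1 kcal/mol

This conformer (eclipsed): COOH(0°)/iPr(0°) eclipsed 4.2; SH(120°)/Br(120°) eclipsed 3.0; F(240°)/CH3(240°) eclipsed 1.9 → 9.1 kcal/mol.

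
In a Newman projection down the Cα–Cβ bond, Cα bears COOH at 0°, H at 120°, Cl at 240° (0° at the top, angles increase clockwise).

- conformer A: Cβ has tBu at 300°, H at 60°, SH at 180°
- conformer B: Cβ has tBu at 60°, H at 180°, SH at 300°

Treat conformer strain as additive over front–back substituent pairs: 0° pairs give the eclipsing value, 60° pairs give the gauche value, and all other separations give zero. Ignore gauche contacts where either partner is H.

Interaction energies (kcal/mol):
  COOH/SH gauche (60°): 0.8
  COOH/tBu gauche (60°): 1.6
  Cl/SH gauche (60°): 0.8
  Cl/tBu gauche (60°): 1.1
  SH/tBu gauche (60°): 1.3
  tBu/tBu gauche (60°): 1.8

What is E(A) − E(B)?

+0.3 kcal/mol

A is staggered. COOH at 0° is gauche with tBu at 300° (1.6); Cl at 240° is gauche with tBu at 300° (1.1); Cl at 240° is gauche with SH at 180° (0.8). Total 3.5 kcal/mol.
B is staggered. COOH at 0° is gauche with tBu at 60° (1.6); COOH at 0° is gauche with SH at 300° (0.8); Cl at 240° is gauche with SH at 300° (0.8). Total 3.2 kcal/mol.
E(A) − E(B) = 3.5 − 3.2 = +0.3 kcal/mol.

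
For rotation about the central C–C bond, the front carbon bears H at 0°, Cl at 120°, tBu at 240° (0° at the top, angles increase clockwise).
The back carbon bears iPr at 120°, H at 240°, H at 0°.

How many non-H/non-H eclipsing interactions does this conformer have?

Non-H eclipsing pairs: Cl(120°)/iPr(120°) — 1 interaction.

1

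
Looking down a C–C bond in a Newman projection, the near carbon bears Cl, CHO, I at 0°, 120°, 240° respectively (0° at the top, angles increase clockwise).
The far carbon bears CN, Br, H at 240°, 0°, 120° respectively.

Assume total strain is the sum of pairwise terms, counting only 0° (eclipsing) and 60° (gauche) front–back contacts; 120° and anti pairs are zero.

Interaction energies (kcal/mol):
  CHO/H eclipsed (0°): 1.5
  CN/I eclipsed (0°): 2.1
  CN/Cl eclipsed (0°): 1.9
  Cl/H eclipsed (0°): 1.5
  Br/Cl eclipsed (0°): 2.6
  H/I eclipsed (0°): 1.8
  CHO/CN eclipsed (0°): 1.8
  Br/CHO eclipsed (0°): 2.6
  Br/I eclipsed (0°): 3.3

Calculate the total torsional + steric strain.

This conformer (eclipsed): Cl(0°)/Br(0°) eclipsed 2.6; CHO(120°)/H(120°) eclipsed 1.5; I(240°)/CN(240°) eclipsed 2.1 → 6.2 kcal/mol.

6.2 kcal/mol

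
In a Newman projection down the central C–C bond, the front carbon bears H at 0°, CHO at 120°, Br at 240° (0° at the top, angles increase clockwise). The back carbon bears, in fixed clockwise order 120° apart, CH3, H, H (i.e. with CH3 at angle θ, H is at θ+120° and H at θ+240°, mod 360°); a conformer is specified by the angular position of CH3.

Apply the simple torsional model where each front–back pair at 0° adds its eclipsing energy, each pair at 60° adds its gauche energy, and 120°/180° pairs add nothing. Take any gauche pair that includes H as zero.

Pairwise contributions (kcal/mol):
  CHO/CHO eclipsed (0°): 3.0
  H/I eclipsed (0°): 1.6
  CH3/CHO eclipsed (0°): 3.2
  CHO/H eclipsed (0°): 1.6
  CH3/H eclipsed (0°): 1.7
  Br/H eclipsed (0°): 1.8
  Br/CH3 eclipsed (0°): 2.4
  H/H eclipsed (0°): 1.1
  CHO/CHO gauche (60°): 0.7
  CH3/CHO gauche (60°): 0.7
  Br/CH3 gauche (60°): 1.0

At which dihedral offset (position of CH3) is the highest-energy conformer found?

CH3 at 0° is eclipsed. H at 0° is eclipsed with CH3 at 0° (1.7); CHO at 120° is eclipsed with H at 120° (1.6); Br at 240° is eclipsed with H at 240° (1.8). Total 5.1 kcal/mol.
CH3 at 60° is staggered. CHO at 120° is gauche with CH3 at 60° (0.7). Total 0.7 kcal/mol.
CH3 at 120° is eclipsed. H at 0° is eclipsed with H at 0° (1.1); CHO at 120° is eclipsed with CH3 at 120° (3.2); Br at 240° is eclipsed with H at 240° (1.8). Total 6.1 kcal/mol.
CH3 at 180° is staggered. CHO at 120° is gauche with CH3 at 180° (0.7); Br at 240° is gauche with CH3 at 180° (1.0). Total 1.7 kcal/mol.
CH3 at 240° is eclipsed. H at 0° is eclipsed with H at 0° (1.1); CHO at 120° is eclipsed with H at 120° (1.6); Br at 240° is eclipsed with CH3 at 240° (2.4). Total 5.1 kcal/mol.
CH3 at 300° is staggered. Br at 240° is gauche with CH3 at 300° (1.0). Total 1.0 kcal/mol.
The maximum (6.1 kcal/mol) occurs with CH3 at 120°.

120°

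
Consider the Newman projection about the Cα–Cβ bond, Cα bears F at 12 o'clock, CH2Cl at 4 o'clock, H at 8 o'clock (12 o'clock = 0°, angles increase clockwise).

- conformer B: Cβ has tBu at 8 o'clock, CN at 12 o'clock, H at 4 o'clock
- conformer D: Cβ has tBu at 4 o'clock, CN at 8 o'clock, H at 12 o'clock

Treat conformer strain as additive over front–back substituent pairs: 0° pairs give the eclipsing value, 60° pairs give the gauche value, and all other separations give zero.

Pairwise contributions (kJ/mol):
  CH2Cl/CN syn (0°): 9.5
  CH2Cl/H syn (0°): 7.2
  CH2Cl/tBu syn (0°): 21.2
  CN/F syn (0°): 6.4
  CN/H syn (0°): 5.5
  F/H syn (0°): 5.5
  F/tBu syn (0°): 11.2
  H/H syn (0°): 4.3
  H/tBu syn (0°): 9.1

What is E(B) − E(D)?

B is eclipsed. F at 0° is eclipsed with CN at 0° (6.4); CH2Cl at 120° is eclipsed with H at 120° (7.2); H at 240° is eclipsed with tBu at 240° (9.1). Total 22.7 kJ/mol.
D is eclipsed. F at 0° is eclipsed with H at 0° (5.5); CH2Cl at 120° is eclipsed with tBu at 120° (21.2); H at 240° is eclipsed with CN at 240° (5.5). Total 32.2 kJ/mol.
E(B) − E(D) = 22.7 − 32.2 = -9.5 kJ/mol.

-9.5 kJ/mol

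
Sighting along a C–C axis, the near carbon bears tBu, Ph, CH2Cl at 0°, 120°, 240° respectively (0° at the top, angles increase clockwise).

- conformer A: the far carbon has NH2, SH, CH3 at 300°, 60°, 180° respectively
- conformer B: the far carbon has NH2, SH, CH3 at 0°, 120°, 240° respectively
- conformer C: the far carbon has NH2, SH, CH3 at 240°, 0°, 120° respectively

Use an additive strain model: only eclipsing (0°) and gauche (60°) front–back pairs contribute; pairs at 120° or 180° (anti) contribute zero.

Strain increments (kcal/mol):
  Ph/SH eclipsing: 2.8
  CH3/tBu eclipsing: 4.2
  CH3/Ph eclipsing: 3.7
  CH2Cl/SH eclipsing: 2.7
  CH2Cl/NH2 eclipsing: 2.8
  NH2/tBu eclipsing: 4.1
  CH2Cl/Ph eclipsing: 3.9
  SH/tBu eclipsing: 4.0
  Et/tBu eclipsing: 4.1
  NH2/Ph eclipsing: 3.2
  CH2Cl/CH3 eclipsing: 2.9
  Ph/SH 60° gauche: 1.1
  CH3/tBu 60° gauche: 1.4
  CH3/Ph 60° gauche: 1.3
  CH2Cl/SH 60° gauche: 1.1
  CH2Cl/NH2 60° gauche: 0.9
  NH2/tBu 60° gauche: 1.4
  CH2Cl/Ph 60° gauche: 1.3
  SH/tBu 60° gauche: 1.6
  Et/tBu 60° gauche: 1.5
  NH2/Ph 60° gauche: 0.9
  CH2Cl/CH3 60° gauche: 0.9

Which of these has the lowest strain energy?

A

A is staggered. tBu at 0° is gauche with NH2 at 300° (1.4); tBu at 0° is gauche with SH at 60° (1.6); Ph at 120° is gauche with SH at 60° (1.1); Ph at 120° is gauche with CH3 at 180° (1.3); CH2Cl at 240° is gauche with NH2 at 300° (0.9); CH2Cl at 240° is gauche with CH3 at 180° (0.9). Total 7.2 kcal/mol.
B is eclipsed. tBu at 0° is eclipsed with NH2 at 0° (4.1); Ph at 120° is eclipsed with SH at 120° (2.8); CH2Cl at 240° is eclipsed with CH3 at 240° (2.9). Total 9.8 kcal/mol.
C is eclipsed. tBu at 0° is eclipsed with SH at 0° (4.0); Ph at 120° is eclipsed with CH3 at 120° (3.7); CH2Cl at 240° is eclipsed with NH2 at 240° (2.8). Total 10.5 kcal/mol.
A has the lowest total (7.2 kcal/mol).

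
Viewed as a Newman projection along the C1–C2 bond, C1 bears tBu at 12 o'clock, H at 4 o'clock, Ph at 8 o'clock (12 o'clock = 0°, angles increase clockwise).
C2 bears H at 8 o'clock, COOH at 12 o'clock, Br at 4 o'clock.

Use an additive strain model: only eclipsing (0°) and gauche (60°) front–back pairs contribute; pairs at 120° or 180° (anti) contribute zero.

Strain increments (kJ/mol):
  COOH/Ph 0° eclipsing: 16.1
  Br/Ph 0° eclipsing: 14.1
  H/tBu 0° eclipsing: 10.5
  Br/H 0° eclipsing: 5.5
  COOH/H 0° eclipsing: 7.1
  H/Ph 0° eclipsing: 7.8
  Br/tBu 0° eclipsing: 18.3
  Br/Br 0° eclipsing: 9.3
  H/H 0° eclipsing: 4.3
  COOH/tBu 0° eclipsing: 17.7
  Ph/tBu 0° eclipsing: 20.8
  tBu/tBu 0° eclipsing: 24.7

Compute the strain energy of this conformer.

31.0 kJ/mol

This conformer (eclipsed): tBu–COOH eclipsed, H–Br eclipsed, Ph–H eclipsed; 17.7 + 5.5 + 7.8 = 31.0 kJ/mol.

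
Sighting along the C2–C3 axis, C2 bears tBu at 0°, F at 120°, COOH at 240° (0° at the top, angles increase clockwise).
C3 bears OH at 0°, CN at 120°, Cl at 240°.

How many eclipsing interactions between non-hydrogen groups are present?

Non-H eclipsing pairs: tBu(0°)/OH(0°); F(120°)/CN(120°); COOH(240°)/Cl(240°) — 3 interactions.

3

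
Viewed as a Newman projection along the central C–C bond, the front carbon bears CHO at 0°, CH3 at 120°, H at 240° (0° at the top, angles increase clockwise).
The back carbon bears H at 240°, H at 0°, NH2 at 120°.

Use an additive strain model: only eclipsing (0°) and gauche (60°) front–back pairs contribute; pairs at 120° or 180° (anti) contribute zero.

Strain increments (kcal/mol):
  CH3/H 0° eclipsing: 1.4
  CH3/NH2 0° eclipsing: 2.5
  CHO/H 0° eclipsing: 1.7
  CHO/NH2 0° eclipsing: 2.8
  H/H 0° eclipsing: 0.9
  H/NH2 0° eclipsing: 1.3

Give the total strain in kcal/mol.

This conformer (eclipsed): CHO(0°)/H(0°) eclipsed 1.7; CH3(120°)/NH2(120°) eclipsed 2.5; H(240°)/H(240°) eclipsed 0.9 → 5.1 kcal/mol.

5.1 kcal/mol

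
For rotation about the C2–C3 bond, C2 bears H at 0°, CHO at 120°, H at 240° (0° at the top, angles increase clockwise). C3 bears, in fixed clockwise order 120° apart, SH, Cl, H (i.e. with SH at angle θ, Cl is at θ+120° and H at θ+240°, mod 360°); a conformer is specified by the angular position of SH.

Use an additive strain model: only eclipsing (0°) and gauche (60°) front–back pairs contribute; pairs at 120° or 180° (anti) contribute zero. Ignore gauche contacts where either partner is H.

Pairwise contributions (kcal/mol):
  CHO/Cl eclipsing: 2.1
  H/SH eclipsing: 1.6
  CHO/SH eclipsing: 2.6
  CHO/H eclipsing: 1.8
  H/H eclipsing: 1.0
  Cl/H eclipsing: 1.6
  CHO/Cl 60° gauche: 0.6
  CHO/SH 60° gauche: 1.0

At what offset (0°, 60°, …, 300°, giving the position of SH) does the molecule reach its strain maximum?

SH at 0° (eclipsed): H–SH eclipsed, CHO–Cl eclipsed, H–H eclipsed; 1.6 + 2.1 + 1.0 = 4.7 kcal/mol.
SH at 60° (staggered): CHO–SH gauche, CHO–Cl gauche; 1.0 + 0.6 = 1.6 kcal/mol.
SH at 120° (eclipsed): H–H eclipsed, CHO–SH eclipsed, H–Cl eclipsed; 1.0 + 2.6 + 1.6 = 5.2 kcal/mol.
SH at 180° (staggered): CHO–SH gauche; 1.0 = 1.0 kcal/mol.
SH at 240° (eclipsed): H–Cl eclipsed, CHO–H eclipsed, H–SH eclipsed; 1.6 + 1.8 + 1.6 = 5.0 kcal/mol.
SH at 300° (staggered): CHO–Cl gauche; 0.6 = 0.6 kcal/mol.
The maximum (5.2 kcal/mol) occurs with SH at 120°.

120°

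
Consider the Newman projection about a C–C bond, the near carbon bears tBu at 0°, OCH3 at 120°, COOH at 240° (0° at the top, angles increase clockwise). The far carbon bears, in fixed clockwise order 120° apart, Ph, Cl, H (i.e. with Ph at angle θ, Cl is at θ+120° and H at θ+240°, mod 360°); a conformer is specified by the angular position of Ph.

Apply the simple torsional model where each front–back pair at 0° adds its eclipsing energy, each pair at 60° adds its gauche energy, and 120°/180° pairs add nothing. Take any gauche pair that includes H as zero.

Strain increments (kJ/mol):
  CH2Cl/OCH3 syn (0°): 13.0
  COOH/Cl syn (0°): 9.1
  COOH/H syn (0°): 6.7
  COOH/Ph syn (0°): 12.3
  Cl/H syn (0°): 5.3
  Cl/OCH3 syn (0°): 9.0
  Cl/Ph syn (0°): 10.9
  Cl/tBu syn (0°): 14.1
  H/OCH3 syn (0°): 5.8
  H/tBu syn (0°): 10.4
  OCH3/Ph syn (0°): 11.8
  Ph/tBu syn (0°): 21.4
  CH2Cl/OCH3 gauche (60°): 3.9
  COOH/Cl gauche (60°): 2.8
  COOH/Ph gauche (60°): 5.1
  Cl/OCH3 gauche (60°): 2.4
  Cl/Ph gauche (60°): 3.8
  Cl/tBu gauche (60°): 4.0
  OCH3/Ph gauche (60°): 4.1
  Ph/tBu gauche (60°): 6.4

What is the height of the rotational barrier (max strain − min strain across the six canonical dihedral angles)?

21.4 kJ/mol

Ph at 0° is eclipsed. tBu at 0° is eclipsed with Ph at 0° (21.4); OCH3 at 120° is eclipsed with Cl at 120° (9.0); COOH at 240° is eclipsed with H at 240° (6.7). Total 37.1 kJ/mol.
Ph at 60° is staggered. tBu at 0° is gauche with Ph at 60° (6.4); OCH3 at 120° is gauche with Ph at 60° (4.1); OCH3 at 120° is gauche with Cl at 180° (2.4); COOH at 240° is gauche with Cl at 180° (2.8). Total 15.7 kJ/mol.
Ph at 120° is eclipsed. tBu at 0° is eclipsed with H at 0° (10.4); OCH3 at 120° is eclipsed with Ph at 120° (11.8); COOH at 240° is eclipsed with Cl at 240° (9.1). Total 31.3 kJ/mol.
Ph at 180° is staggered. tBu at 0° is gauche with Cl at 300° (4.0); OCH3 at 120° is gauche with Ph at 180° (4.1); COOH at 240° is gauche with Ph at 180° (5.1); COOH at 240° is gauche with Cl at 300° (2.8). Total 16.0 kJ/mol.
Ph at 240° is eclipsed. tBu at 0° is eclipsed with Cl at 0° (14.1); OCH3 at 120° is eclipsed with H at 120° (5.8); COOH at 240° is eclipsed with Ph at 240° (12.3). Total 32.2 kJ/mol.
Ph at 300° is staggered. tBu at 0° is gauche with Ph at 300° (6.4); tBu at 0° is gauche with Cl at 60° (4.0); OCH3 at 120° is gauche with Cl at 60° (2.4); COOH at 240° is gauche with Ph at 300° (5.1). Total 17.9 kJ/mol.
Max at 0° (37.1 kJ/mol), min at 60° (15.7 kJ/mol); barrier = 21.4 kJ/mol.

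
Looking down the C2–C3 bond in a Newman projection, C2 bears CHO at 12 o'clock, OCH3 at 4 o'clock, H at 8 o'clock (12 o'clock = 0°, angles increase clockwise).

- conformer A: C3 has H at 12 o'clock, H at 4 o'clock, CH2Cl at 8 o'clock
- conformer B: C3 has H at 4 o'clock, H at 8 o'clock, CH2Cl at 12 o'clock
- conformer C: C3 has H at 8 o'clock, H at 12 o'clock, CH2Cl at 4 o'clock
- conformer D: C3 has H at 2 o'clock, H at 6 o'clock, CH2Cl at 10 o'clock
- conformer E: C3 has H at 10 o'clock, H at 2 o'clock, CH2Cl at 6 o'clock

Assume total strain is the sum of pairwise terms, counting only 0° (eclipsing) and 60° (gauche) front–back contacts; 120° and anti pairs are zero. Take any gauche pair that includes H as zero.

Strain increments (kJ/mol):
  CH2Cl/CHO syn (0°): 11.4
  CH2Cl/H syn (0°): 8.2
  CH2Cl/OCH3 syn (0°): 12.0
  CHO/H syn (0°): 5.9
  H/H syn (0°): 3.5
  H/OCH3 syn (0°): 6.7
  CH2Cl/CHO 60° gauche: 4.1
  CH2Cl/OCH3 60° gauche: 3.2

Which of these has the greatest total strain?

A (eclipsed): CHO(0°)/H(0°) eclipsed 5.9; OCH3(120°)/H(120°) eclipsed 6.7; H(240°)/CH2Cl(240°) eclipsed 8.2 → 20.8 kJ/mol.
B (eclipsed): CHO(0°)/CH2Cl(0°) eclipsed 11.4; OCH3(120°)/H(120°) eclipsed 6.7; H(240°)/H(240°) eclipsed 3.5 → 21.6 kJ/mol.
C (eclipsed): CHO(0°)/H(0°) eclipsed 5.9; OCH3(120°)/CH2Cl(120°) eclipsed 12.0; H(240°)/H(240°) eclipsed 3.5 → 21.4 kJ/mol.
D (staggered): CHO(0°)/CH2Cl(300°) gauche 4.1 → 4.1 kJ/mol.
E (staggered): OCH3(120°)/CH2Cl(180°) gauche 3.2 → 3.2 kJ/mol.
B has the highest total (21.6 kJ/mol).

B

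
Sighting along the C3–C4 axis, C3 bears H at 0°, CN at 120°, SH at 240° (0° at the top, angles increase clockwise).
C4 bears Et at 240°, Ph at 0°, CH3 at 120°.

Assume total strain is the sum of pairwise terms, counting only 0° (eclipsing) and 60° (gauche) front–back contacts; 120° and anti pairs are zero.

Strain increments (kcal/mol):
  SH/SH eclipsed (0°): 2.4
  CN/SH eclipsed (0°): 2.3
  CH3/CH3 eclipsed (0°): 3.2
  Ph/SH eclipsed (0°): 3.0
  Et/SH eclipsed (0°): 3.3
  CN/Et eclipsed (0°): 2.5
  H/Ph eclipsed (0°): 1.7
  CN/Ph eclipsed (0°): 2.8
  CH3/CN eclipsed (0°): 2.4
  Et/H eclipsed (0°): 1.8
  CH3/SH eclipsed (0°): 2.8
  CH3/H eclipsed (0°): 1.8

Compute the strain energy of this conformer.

This conformer (eclipsed): H(0°)/Ph(0°) eclipsed 1.7; CN(120°)/CH3(120°) eclipsed 2.4; SH(240°)/Et(240°) eclipsed 3.3 → 7.4 kcal/mol.

7.4 kcal/mol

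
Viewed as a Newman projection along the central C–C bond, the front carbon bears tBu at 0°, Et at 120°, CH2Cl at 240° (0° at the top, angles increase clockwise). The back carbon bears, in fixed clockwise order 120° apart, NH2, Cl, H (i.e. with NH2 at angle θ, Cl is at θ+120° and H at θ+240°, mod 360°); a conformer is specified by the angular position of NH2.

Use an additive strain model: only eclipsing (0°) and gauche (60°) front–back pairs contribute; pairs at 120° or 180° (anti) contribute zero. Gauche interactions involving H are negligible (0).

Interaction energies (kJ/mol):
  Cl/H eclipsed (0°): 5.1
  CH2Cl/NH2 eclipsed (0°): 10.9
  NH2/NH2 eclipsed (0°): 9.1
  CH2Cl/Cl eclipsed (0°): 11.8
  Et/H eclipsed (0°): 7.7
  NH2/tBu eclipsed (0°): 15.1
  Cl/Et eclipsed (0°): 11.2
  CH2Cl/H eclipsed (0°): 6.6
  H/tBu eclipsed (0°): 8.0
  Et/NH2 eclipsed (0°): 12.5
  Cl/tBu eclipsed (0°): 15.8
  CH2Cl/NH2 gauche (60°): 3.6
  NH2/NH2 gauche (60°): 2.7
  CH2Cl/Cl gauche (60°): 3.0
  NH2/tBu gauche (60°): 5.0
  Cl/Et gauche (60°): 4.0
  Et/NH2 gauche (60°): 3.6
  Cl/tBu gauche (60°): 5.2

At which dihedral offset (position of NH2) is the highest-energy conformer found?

NH2 at 0° (eclipsed): tBu(0°)/NH2(0°) eclipsed 15.1; Et(120°)/Cl(120°) eclipsed 11.2; CH2Cl(240°)/H(240°) eclipsed 6.6 → 32.9 kJ/mol.
NH2 at 60° (staggered): tBu(0°)/NH2(60°) gauche 5.0; Et(120°)/NH2(60°) gauche 3.6; Et(120°)/Cl(180°) gauche 4.0; CH2Cl(240°)/Cl(180°) gauche 3.0 → 15.6 kJ/mol.
NH2 at 120° (eclipsed): tBu(0°)/H(0°) eclipsed 8.0; Et(120°)/NH2(120°) eclipsed 12.5; CH2Cl(240°)/Cl(240°) eclipsed 11.8 → 32.3 kJ/mol.
NH2 at 180° (staggered): tBu(0°)/Cl(300°) gauche 5.2; Et(120°)/NH2(180°) gauche 3.6; CH2Cl(240°)/NH2(180°) gauche 3.6; CH2Cl(240°)/Cl(300°) gauche 3.0 → 15.4 kJ/mol.
NH2 at 240° (eclipsed): tBu(0°)/Cl(0°) eclipsed 15.8; Et(120°)/H(120°) eclipsed 7.7; CH2Cl(240°)/NH2(240°) eclipsed 10.9 → 34.4 kJ/mol.
NH2 at 300° (staggered): tBu(0°)/NH2(300°) gauche 5.0; tBu(0°)/Cl(60°) gauche 5.2; Et(120°)/Cl(60°) gauche 4.0; CH2Cl(240°)/NH2(300°) gauche 3.6 → 17.8 kJ/mol.
The maximum (34.4 kJ/mol) occurs with NH2 at 240°.

240°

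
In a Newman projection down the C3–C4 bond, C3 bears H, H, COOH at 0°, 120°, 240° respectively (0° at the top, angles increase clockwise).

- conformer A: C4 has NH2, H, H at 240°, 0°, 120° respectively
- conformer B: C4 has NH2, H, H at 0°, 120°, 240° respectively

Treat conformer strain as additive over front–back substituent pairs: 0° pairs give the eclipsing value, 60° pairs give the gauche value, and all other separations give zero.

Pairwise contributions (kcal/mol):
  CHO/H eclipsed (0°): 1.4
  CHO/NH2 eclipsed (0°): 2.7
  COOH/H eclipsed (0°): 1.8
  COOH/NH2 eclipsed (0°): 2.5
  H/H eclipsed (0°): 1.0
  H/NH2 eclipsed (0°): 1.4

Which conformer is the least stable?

A (eclipsed): H(0°)/H(0°) eclipsed 1.0; H(120°)/H(120°) eclipsed 1.0; COOH(240°)/NH2(240°) eclipsed 2.5 → 4.5 kcal/mol.
B (eclipsed): H(0°)/NH2(0°) eclipsed 1.4; H(120°)/H(120°) eclipsed 1.0; COOH(240°)/H(240°) eclipsed 1.8 → 4.2 kcal/mol.
A has the highest total (4.5 kcal/mol).

A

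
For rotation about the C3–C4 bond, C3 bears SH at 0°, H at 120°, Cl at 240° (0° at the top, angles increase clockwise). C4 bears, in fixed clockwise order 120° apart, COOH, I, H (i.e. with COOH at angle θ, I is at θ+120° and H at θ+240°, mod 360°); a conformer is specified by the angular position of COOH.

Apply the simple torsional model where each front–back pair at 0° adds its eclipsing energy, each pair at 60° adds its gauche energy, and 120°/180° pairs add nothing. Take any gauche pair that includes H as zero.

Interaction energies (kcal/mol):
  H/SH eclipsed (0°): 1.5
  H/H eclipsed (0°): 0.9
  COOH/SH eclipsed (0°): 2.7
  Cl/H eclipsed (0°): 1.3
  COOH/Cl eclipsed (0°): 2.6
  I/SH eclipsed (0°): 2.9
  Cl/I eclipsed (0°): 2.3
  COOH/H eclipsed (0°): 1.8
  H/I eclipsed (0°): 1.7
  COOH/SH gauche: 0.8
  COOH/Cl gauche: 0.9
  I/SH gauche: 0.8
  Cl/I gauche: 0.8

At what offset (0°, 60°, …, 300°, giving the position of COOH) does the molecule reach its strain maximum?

240°

COOH at 0° (eclipsed): SH(0°)/COOH(0°) eclipsed 2.7; H(120°)/I(120°) eclipsed 1.7; Cl(240°)/H(240°) eclipsed 1.3 → 5.7 kcal/mol.
COOH at 60° (staggered): SH(0°)/COOH(60°) gauche 0.8; Cl(240°)/I(180°) gauche 0.8 → 1.6 kcal/mol.
COOH at 120° (eclipsed): SH(0°)/H(0°) eclipsed 1.5; H(120°)/COOH(120°) eclipsed 1.8; Cl(240°)/I(240°) eclipsed 2.3 → 5.6 kcal/mol.
COOH at 180° (staggered): SH(0°)/I(300°) gauche 0.8; Cl(240°)/COOH(180°) gauche 0.9; Cl(240°)/I(300°) gauche 0.8 → 2.5 kcal/mol.
COOH at 240° (eclipsed): SH(0°)/I(0°) eclipsed 2.9; H(120°)/H(120°) eclipsed 0.9; Cl(240°)/COOH(240°) eclipsed 2.6 → 6.4 kcal/mol.
COOH at 300° (staggered): SH(0°)/COOH(300°) gauche 0.8; SH(0°)/I(60°) gauche 0.8; Cl(240°)/COOH(300°) gauche 0.9 → 2.5 kcal/mol.
The maximum (6.4 kcal/mol) occurs with COOH at 240°.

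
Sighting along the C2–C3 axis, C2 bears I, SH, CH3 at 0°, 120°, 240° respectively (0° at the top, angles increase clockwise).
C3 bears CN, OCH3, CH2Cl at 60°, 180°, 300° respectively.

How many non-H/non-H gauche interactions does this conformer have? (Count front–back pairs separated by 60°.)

6

Non-H gauche pairs: I(0°)/CN(60°); I(0°)/CH2Cl(300°); SH(120°)/CN(60°); SH(120°)/OCH3(180°); CH3(240°)/OCH3(180°); CH3(240°)/CH2Cl(300°) — 6 interactions.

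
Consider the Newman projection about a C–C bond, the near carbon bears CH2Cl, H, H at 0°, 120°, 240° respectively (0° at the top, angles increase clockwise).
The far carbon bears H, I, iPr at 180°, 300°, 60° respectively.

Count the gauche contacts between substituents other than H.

2

Non-H gauche pairs: CH2Cl(0°)/I(300°); CH2Cl(0°)/iPr(60°) — 2 interactions.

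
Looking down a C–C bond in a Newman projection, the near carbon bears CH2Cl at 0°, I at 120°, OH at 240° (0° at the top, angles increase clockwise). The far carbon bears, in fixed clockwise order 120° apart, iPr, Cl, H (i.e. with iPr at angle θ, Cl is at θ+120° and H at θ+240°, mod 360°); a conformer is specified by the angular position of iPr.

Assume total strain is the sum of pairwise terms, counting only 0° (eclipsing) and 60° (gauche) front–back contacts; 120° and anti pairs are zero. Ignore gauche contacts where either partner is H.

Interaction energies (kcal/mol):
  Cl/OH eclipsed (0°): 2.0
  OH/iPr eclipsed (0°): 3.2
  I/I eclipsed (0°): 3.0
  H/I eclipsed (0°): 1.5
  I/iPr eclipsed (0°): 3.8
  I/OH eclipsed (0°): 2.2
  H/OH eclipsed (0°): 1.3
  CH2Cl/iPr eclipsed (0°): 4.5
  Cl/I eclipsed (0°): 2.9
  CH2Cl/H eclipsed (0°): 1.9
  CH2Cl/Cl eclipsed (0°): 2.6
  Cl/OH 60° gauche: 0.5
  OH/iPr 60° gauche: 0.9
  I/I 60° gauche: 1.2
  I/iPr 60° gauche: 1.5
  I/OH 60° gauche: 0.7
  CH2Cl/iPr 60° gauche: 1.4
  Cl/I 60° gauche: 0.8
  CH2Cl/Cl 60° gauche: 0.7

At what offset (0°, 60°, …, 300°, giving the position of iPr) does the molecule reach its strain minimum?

180°

iPr at 0° (eclipsed): CH2Cl–iPr eclipsed, I–Cl eclipsed, OH–H eclipsed; 4.5 + 2.9 + 1.3 = 8.7 kcal/mol.
iPr at 60° (staggered): CH2Cl–iPr gauche, I–iPr gauche, I–Cl gauche, OH–Cl gauche; 1.4 + 1.5 + 0.8 + 0.5 = 4.2 kcal/mol.
iPr at 120° (eclipsed): CH2Cl–H eclipsed, I–iPr eclipsed, OH–Cl eclipsed; 1.9 + 3.8 + 2.0 = 7.7 kcal/mol.
iPr at 180° (staggered): CH2Cl–Cl gauche, I–iPr gauche, OH–iPr gauche, OH–Cl gauche; 0.7 + 1.5 + 0.9 + 0.5 = 3.6 kcal/mol.
iPr at 240° (eclipsed): CH2Cl–Cl eclipsed, I–H eclipsed, OH–iPr eclipsed; 2.6 + 1.5 + 3.2 = 7.3 kcal/mol.
iPr at 300° (staggered): CH2Cl–iPr gauche, CH2Cl–Cl gauche, I–Cl gauche, OH–iPr gauche; 1.4 + 0.7 + 0.8 + 0.9 = 3.8 kcal/mol.
The minimum (3.6 kcal/mol) occurs with iPr at 180°.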